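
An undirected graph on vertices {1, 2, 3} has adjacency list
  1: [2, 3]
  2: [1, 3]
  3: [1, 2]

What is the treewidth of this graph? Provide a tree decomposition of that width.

Treewidth 2.
Bags: B1 = {1, 2, 3}
Tree: (single bag)

A single bag containing all 3 vertices is trivially a valid decomposition of width 2. On the other hand G contains the 3-clique {1, 2, 3}. A clique must lie in a single bag of any decomposition, so no decomposition can have width below 2. Therefore the treewidth is 2.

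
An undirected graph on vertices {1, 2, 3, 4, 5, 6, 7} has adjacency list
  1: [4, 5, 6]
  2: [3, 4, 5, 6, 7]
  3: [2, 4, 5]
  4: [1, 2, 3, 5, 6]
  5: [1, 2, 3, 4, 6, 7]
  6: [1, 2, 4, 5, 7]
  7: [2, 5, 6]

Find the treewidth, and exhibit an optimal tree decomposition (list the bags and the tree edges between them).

Each bag holds 4 vertices, so the decomposition has width 3, which upper-bounds the treewidth. For the lower bound, the 4 vertices {1, 4, 5, 6} are pairwise adjacent, and any tree decomposition puts a clique entirely inside one bag — forcing width ≥ 3. The upper and lower bounds meet at 3, so that is the treewidth.

Treewidth 3.
One optimal decomposition is:
Bags: B1 = {2, 4, 5, 6}  B2 = {2, 5, 6, 7}  B3 = {1, 4, 5, 6}  B4 = {2, 3, 4, 5}
Tree: B1–B2, B1–B3, B1–B4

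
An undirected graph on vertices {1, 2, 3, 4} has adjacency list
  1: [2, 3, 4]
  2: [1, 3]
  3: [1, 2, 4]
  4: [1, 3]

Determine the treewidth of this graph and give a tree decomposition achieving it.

Every bag has size at most 3, so the width is 3 − 1 = 2 and tw(G) ≤ 2. Conversely, {1, 2, 3} is a clique of size 3, and the vertices of any clique must share a bag in every tree decomposition; so some bag has ≥ 3 vertices and tw(G) ≥ 2. Therefore the treewidth is 2.

Treewidth 2.
One optimal decomposition is:
Bags: B1 = {1, 2, 3}  B2 = {1, 3, 4}
Tree: B1–B2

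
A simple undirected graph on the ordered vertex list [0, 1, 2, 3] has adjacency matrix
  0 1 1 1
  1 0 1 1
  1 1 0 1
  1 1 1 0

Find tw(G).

A width-3 tree decomposition is:
Bags: B1 = {0, 1, 2, 3}
Tree: (single bag)
A single bag containing all 4 vertices is trivially a valid decomposition of width 3. Conversely, {0, 1, 2, 3} is a clique of size 4, and the vertices of any clique must share a bag in every tree decomposition; so some bag has ≥ 4 vertices and tw(G) ≥ 3. The upper and lower bounds meet at 3, so that is the treewidth.

3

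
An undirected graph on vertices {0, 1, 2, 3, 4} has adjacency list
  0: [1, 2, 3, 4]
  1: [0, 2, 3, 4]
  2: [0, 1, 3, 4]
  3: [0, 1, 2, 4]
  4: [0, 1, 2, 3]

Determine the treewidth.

4

A width-4 tree decomposition is:
Bags: B1 = {0, 1, 2, 3, 4}
Tree: (single bag)
With just one bag of size 5, the width is 5 − 1 = 4, so tw(G) ≤ 4. For the lower bound, the 5 vertices {0, 1, 2, 3, 4} are pairwise adjacent, and any tree decomposition puts a clique entirely inside one bag — forcing width ≥ 4. The upper and lower bounds meet at 4, so that is the treewidth.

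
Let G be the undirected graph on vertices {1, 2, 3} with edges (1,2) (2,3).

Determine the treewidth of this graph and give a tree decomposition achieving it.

Treewidth 1.
Bags: B1 = {2, 3}  B2 = {1, 2}
Tree: B1–B2

Every bag has size at most 2, so the width is 2 − 1 = 1 and tw(G) ≤ 1. G has an edge, so its treewidth is at least 1. Hence tw(G) = 1 exactly.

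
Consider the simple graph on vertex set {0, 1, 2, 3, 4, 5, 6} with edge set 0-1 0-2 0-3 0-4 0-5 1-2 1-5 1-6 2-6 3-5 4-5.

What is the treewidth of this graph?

2

A width-2 tree decomposition is:
Bags: B1 = {0, 4, 5}  B2 = {0, 1, 5}  B3 = {0, 3, 5}  B4 = {0, 1, 2}  B5 = {1, 2, 6}
Tree: B1–B2, B1–B3, B2–B4, B4–B5
The largest bag has 3 vertices, giving width 2; this decomposition certifies tw(G) ≤ 2. On the other hand G contains the 3-clique {0, 1, 2}. A clique must lie in a single bag of any decomposition, so no decomposition can have width below 2. Combining the bounds, tw(G) = 2.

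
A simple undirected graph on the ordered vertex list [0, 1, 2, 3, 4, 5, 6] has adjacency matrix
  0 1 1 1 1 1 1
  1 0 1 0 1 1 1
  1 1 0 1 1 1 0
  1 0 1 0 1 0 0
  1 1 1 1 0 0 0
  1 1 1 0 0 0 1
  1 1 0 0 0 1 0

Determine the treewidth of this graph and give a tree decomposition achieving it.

Treewidth 3.
One optimal decomposition is:
Bags: B1 = {0, 1, 2, 4}  B2 = {0, 2, 3, 4}  B3 = {0, 1, 2, 5}  B4 = {0, 1, 5, 6}
Tree: B1–B2, B1–B3, B3–B4

Each bag holds 4 vertices, so the decomposition has width 3, which upper-bounds the treewidth. For the lower bound, the 4 vertices {0, 1, 2, 4} are pairwise adjacent, and any tree decomposition puts a clique entirely inside one bag — forcing width ≥ 3. Combining the bounds, tw(G) = 3.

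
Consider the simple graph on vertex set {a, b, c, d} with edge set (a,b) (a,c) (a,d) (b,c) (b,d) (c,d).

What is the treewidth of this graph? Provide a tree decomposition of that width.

Treewidth 3.
Bags: B1 = {a, b, c, d}
Tree: (single bag)

With just one bag of size 4, the width is 4 − 1 = 3, so tw(G) ≤ 3. On the other hand G contains the 4-clique {a, b, c, d}. A clique must lie in a single bag of any decomposition, so no decomposition can have width below 3. Hence tw(G) = 3 exactly.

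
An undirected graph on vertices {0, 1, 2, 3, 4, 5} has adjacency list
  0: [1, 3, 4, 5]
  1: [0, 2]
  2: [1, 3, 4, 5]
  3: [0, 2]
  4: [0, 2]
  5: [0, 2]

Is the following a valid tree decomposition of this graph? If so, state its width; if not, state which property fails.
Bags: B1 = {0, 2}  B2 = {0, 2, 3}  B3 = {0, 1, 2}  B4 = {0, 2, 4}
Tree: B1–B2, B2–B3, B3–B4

No — vertex 5 appears in no bag.

A tree decomposition must satisfy three properties: every vertex lies in some bag; for every edge, both endpoints lie together in some bag; and for every vertex, the bags containing it form a connected subtree. Here vertex 5 appears in no bag, so the decomposition is invalid.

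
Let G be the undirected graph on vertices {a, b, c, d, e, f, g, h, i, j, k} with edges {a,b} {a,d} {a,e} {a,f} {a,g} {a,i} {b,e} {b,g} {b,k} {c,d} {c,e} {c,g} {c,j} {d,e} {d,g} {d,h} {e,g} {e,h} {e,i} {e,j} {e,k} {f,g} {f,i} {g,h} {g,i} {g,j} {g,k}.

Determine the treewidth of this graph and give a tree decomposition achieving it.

Each bag holds 4 vertices, so the decomposition has width 3, which upper-bounds the treewidth. For the lower bound, the 4 vertices {d, e, g, h} are pairwise adjacent, and any tree decomposition puts a clique entirely inside one bag — forcing width ≥ 3. Hence tw(G) = 3 exactly.

Treewidth 3.
One optimal decomposition is:
Bags: B1 = {a, e, g, i}  B2 = {a, d, e, g}  B3 = {d, e, g, h}  B4 = {c, d, e, g}  B5 = {a, b, e, g}  B6 = {a, f, g, i}  B7 = {b, e, g, k}  B8 = {c, e, g, j}
Tree: B1–B2, B2–B3, B3–B4, B1–B5, B1–B6, B5–B7, B4–B8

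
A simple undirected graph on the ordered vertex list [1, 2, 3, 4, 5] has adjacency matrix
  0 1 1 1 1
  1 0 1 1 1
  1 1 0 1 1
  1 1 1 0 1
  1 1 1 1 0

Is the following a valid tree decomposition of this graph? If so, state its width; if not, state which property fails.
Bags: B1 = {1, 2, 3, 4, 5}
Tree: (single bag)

Yes; width 4.

Vertex coverage: the bags together contain {1, 2, 3, 4, 5}, the full vertex set. Edge coverage: each edge of G has both endpoints in at least one bag. Running intersection: for every vertex, the bags containing it form a connected subtree. All three properties hold, so this is a valid tree decomposition of width max|bag| − 1 = 4, and hence tw(G) ≤ 4.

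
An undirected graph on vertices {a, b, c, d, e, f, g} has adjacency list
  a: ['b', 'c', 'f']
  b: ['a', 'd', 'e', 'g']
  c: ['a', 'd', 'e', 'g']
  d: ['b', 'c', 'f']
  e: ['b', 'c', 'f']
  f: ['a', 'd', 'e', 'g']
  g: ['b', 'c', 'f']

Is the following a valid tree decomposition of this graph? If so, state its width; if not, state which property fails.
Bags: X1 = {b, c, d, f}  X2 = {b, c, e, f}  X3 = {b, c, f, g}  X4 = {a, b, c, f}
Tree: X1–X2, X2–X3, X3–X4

Yes; width 3.

Vertex coverage: the bags together contain {a, b, c, d, e, f, g}, the full vertex set. Edge coverage: each edge of G has both endpoints in at least one bag. Running intersection: for every vertex, the bags containing it form a connected subtree. All three properties hold, so this is a valid tree decomposition of width max|bag| − 1 = 3, and hence tw(G) ≤ 3.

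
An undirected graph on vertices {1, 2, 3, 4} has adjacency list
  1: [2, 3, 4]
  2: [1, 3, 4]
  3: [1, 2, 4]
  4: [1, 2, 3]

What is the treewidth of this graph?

A width-3 tree decomposition is:
Bags: B1 = {1, 2, 3, 4}
Tree: (single bag)
A single bag containing all 4 vertices is trivially a valid decomposition of width 3. For the lower bound, the 4 vertices {1, 2, 3, 4} are pairwise adjacent, and any tree decomposition puts a clique entirely inside one bag — forcing width ≥ 3. Therefore the treewidth is 3.

3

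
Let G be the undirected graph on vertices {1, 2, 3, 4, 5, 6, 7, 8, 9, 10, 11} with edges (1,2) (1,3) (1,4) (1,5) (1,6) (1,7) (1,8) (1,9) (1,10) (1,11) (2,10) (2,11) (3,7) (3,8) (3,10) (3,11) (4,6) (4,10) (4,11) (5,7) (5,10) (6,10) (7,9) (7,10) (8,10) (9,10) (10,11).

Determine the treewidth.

A width-3 tree decomposition is:
Bags: B1 = {1, 3, 10, 11}  B2 = {1, 3, 7, 10}  B3 = {1, 2, 10, 11}  B4 = {1, 4, 10, 11}  B5 = {1, 7, 9, 10}  B6 = {1, 3, 8, 10}  B7 = {1, 4, 6, 10}  B8 = {1, 5, 7, 10}
Tree: B1–B2, B1–B3, B3–B4, B2–B5, B2–B6, B4–B7, B2–B8
Every bag has size at most 4, so the width is 4 − 1 = 3 and tw(G) ≤ 3. On the other hand G contains the 4-clique {1, 2, 10, 11}. A clique must lie in a single bag of any decomposition, so no decomposition can have width below 3. Therefore the treewidth is 3.

3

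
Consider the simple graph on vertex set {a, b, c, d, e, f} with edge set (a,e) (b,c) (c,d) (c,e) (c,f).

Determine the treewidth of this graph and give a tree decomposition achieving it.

Treewidth 1.
One optimal decomposition is:
Bags: B1 = {c, e}  B2 = {c, d}  B3 = {a, e}  B4 = {c, f}  B5 = {b, c}
Tree: B1–B2, B1–B3, B1–B4, B2–B5

Every bag has size at most 2, so the width is 2 − 1 = 1 and tw(G) ≤ 1. Any graph with an edge has treewidth ≥ 1, and G has the edge e–c. The upper and lower bounds meet at 1, so that is the treewidth.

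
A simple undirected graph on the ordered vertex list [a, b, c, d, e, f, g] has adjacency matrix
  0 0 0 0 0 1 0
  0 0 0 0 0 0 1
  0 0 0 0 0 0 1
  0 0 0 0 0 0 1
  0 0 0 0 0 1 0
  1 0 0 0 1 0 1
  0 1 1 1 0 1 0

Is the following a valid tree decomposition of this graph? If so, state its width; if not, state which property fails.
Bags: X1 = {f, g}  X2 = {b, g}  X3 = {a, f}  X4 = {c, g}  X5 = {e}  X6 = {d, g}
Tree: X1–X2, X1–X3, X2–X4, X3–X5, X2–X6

A tree decomposition must satisfy three properties: every vertex lies in some bag; for every edge, both endpoints lie together in some bag; and for every vertex, the bags containing it form a connected subtree. Here edge (f,e) lies in no bag, so the decomposition is invalid.

No — edge (f,e) lies in no bag.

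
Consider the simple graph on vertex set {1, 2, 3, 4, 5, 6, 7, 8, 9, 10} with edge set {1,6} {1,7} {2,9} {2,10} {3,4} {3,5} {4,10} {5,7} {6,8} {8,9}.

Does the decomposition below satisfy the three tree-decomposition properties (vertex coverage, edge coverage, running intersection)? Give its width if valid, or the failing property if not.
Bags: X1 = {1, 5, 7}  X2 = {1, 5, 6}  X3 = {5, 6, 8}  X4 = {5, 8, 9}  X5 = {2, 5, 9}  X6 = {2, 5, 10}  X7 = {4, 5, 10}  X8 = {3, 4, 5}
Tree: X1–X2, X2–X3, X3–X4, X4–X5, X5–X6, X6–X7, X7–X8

Yes; width 2.

Checking the three conditions: (i) the bags cover all of {1, 2, 3, 4, 5, 6, 7, 8, 9, 10}; (ii) for each edge, some bag contains both endpoints; (iii) the bags containing any fixed vertex form a subtree. All hold, so the decomposition is valid with width 3 − 1 = 2.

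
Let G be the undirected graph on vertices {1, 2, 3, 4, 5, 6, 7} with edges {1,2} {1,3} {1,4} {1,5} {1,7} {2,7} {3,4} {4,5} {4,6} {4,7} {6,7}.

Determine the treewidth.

A width-2 tree decomposition is:
Bags: B1 = {1, 4, 7}  B2 = {1, 3, 4}  B3 = {1, 2, 7}  B4 = {1, 4, 5}  B5 = {4, 6, 7}
Tree: B1–B2, B1–B3, B1–B4, B1–B5
Every bag has size at most 3, so the width is 3 − 1 = 2 and tw(G) ≤ 2. For the lower bound, the 3 vertices {1, 2, 7} are pairwise adjacent, and any tree decomposition puts a clique entirely inside one bag — forcing width ≥ 2. The upper and lower bounds meet at 2, so that is the treewidth.

2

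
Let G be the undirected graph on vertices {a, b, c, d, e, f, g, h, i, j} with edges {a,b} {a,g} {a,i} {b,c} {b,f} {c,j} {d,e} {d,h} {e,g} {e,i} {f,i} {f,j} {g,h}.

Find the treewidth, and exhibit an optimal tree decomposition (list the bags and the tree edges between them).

The largest bag has 3 vertices, giving width 2; this decomposition certifies tw(G) ≤ 2. The edges d–h–g–e–d form a cycle, so G is not a tree and its treewidth is at least 2. Hence tw(G) = 2 exactly.

Treewidth 2.
Bags: B1 = {d, e, h}  B2 = {e, g, h}  B3 = {e, g, i}  B4 = {a, g, i}  B5 = {a, f, i}  B6 = {a, b, f}  B7 = {b, f, j}  B8 = {b, c, j}
Tree: B1–B2, B2–B3, B3–B4, B4–B5, B5–B6, B6–B7, B7–B8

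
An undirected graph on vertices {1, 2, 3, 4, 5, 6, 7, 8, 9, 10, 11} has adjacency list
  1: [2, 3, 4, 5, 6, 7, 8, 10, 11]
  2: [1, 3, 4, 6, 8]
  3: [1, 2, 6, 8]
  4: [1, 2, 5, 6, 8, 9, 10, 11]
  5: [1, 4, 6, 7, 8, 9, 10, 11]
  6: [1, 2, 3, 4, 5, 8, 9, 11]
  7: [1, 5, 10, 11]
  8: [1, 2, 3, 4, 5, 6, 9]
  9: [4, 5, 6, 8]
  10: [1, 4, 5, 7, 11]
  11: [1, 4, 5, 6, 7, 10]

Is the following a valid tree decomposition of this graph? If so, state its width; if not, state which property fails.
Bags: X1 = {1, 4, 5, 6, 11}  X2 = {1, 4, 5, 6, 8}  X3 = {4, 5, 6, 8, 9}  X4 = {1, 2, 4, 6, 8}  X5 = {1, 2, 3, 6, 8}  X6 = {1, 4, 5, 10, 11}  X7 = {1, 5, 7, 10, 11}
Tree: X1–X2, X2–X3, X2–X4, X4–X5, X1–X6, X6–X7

Vertex coverage: the bags together contain {1, 2, 3, 4, 5, 6, 7, 8, 9, 10, 11}, the full vertex set. Edge coverage: each edge of G has both endpoints in at least one bag. Running intersection: for every vertex, the bags containing it form a connected subtree. All three properties hold, so this is a valid tree decomposition of width max|bag| − 1 = 4, and hence tw(G) ≤ 4.

Yes; width 4.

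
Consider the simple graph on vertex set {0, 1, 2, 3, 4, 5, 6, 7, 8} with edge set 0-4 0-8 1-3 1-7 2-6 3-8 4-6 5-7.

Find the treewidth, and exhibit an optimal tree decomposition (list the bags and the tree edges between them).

Every bag has size at most 2, so the width is 2 − 1 = 1 and tw(G) ≤ 1. G has an edge, so its treewidth is at least 1. The upper and lower bounds meet at 1, so that is the treewidth.

Treewidth 1.
One such decomposition:
Bags: B1 = {5, 7}  B2 = {1, 7}  B3 = {1, 3}  B4 = {3, 8}  B5 = {0, 8}  B6 = {0, 4}  B7 = {4, 6}  B8 = {2, 6}
Tree: B1–B2, B2–B3, B3–B4, B4–B5, B5–B6, B6–B7, B7–B8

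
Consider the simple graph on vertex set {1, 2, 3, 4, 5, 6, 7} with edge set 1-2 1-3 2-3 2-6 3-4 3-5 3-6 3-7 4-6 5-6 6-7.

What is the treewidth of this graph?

2

A width-2 tree decomposition is:
Bags: B1 = {1, 2, 3}  B2 = {2, 3, 6}  B3 = {3, 5, 6}  B4 = {3, 6, 7}  B5 = {3, 4, 6}
Tree: B1–B2, B2–B3, B3–B4, B4–B5
The largest bag has 3 vertices, giving width 2; this decomposition certifies tw(G) ≤ 2. On the other hand G contains the 3-clique {1, 2, 3}. A clique must lie in a single bag of any decomposition, so no decomposition can have width below 2. Hence tw(G) = 2 exactly.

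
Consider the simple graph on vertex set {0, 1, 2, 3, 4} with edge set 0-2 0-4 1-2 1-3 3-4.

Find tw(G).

2

A width-2 tree decomposition is:
Bags: B1 = {0, 2, 4}  B2 = {1, 2, 4}  B3 = {1, 3, 4}
Tree: B1–B2, B2–B3
Every bag has size at most 3, so the width is 3 − 1 = 2 and tw(G) ≤ 2. For the lower bound, G contains the cycle 4–0–2–1–3–4, so G is not a forest; only forests have treewidth ≤ 1, hence tw(G) ≥ 2. Combining the bounds, tw(G) = 2.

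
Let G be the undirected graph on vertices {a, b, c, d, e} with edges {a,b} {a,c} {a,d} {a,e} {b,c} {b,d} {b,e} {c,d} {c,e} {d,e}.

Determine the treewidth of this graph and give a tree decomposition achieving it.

With just one bag of size 5, the width is 5 − 1 = 4, so tw(G) ≤ 4. For the lower bound, the 5 vertices {a, b, c, d, e} are pairwise adjacent, and any tree decomposition puts a clique entirely inside one bag — forcing width ≥ 4. Therefore the treewidth is 4.

Treewidth 4.
Bags: B1 = {a, b, c, d, e}
Tree: (single bag)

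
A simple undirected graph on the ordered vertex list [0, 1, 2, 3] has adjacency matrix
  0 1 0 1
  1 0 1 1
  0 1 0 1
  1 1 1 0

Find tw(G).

2

A width-2 tree decomposition is:
Bags: B1 = {1, 2, 3}  B2 = {0, 1, 3}
Tree: B1–B2
Every bag has size at most 3, so the width is 3 − 1 = 2 and tw(G) ≤ 2. Conversely, {0, 1, 3} is a clique of size 3, and the vertices of any clique must share a bag in every tree decomposition; so some bag has ≥ 3 vertices and tw(G) ≥ 2. Therefore the treewidth is 2.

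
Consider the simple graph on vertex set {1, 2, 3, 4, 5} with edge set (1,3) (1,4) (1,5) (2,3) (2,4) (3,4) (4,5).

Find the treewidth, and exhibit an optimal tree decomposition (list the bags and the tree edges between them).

Treewidth 2.
One optimal decomposition is:
Bags: B1 = {1, 4, 5}  B2 = {1, 3, 4}  B3 = {2, 3, 4}
Tree: B1–B2, B2–B3

Every bag has size at most 3, so the width is 3 − 1 = 2 and tw(G) ≤ 2. Conversely, {1, 3, 4} is a clique of size 3, and the vertices of any clique must share a bag in every tree decomposition; so some bag has ≥ 3 vertices and tw(G) ≥ 2. Hence tw(G) = 2 exactly.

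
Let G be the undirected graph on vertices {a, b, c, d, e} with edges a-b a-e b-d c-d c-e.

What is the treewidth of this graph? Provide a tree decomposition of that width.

Treewidth 2.
Bags: B1 = {a, c, e}  B2 = {a, b, c}  B3 = {b, c, d}
Tree: B1–B2, B2–B3

Every bag has size at most 3, so the width is 3 − 1 = 2 and tw(G) ≤ 2. Since c–e–a–b–d–c is a cycle in G, G is not acyclic. Forests are exactly the graphs of treewidth ≤ 1, so tw(G) ≥ 2. The upper and lower bounds meet at 2, so that is the treewidth.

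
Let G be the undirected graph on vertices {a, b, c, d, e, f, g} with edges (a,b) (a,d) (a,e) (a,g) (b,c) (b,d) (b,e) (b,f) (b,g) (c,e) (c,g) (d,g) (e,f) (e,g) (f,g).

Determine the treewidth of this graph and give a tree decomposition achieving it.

Treewidth 3.
One optimal decomposition is:
Bags: B1 = {a, b, e, g}  B2 = {b, c, e, g}  B3 = {a, b, d, g}  B4 = {b, e, f, g}
Tree: B1–B2, B1–B3, B2–B4

Every bag has size at most 4, so the width is 4 − 1 = 3 and tw(G) ≤ 3. For the lower bound, the 4 vertices {a, b, d, g} are pairwise adjacent, and any tree decomposition puts a clique entirely inside one bag — forcing width ≥ 3. The upper and lower bounds meet at 3, so that is the treewidth.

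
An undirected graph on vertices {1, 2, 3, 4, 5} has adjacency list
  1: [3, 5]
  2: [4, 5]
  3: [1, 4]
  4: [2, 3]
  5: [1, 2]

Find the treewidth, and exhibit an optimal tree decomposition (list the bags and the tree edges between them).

Each bag holds 3 vertices, so the decomposition has width 2, which upper-bounds the treewidth. Since 1–3–4–2–5–1 is a cycle in G, G is not acyclic. Forests are exactly the graphs of treewidth ≤ 1, so tw(G) ≥ 2. Therefore the treewidth is 2.

Treewidth 2.
One optimal decomposition is:
Bags: B1 = {1, 3, 4}  B2 = {1, 2, 4}  B3 = {1, 2, 5}
Tree: B1–B2, B2–B3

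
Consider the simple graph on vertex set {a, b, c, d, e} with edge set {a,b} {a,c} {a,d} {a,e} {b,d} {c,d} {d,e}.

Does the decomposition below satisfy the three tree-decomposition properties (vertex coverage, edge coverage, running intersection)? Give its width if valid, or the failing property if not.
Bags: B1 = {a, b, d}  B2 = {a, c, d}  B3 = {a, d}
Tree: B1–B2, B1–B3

No — vertex e appears in no bag.

A tree decomposition must satisfy three properties: every vertex lies in some bag; for every edge, both endpoints lie together in some bag; and for every vertex, the bags containing it form a connected subtree. Here vertex e appears in no bag, so the decomposition is invalid.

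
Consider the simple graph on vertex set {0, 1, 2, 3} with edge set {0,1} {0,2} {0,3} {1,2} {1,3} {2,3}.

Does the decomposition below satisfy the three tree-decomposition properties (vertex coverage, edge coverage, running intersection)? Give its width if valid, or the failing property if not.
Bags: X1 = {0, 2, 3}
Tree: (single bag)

A tree decomposition must satisfy three properties: every vertex lies in some bag; for every edge, both endpoints lie together in some bag; and for every vertex, the bags containing it form a connected subtree. Here vertex 1 appears in no bag, so the decomposition is invalid.

No — vertex 1 appears in no bag.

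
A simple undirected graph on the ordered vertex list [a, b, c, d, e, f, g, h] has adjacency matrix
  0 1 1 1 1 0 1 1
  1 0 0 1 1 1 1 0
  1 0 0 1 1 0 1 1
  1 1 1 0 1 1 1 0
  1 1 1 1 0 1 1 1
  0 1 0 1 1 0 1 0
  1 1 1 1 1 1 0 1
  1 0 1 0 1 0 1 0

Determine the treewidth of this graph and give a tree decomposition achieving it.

Treewidth 4.
One optimal decomposition is:
Bags: B1 = {a, b, d, e, g}  B2 = {a, c, d, e, g}  B3 = {b, d, e, f, g}  B4 = {a, c, e, g, h}
Tree: B1–B2, B1–B3, B2–B4

Each bag holds 5 vertices, so the decomposition has width 4, which upper-bounds the treewidth. On the other hand G contains the 5-clique {b, d, e, f, g}. A clique must lie in a single bag of any decomposition, so no decomposition can have width below 4. Hence tw(G) = 4 exactly.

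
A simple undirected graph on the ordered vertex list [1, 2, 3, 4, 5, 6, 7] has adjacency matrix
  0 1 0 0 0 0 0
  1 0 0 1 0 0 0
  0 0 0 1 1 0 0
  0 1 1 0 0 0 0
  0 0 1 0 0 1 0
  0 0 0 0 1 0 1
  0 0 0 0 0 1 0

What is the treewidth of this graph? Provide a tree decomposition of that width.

Every bag has size at most 2, so the width is 2 − 1 = 1 and tw(G) ≤ 1. G has an edge, so its treewidth is at least 1. Therefore the treewidth is 1.

Treewidth 1.
One optimal decomposition is:
Bags: B1 = {1, 2}  B2 = {2, 4}  B3 = {3, 4}  B4 = {3, 5}  B5 = {5, 6}  B6 = {6, 7}
Tree: B1–B2, B2–B3, B3–B4, B4–B5, B5–B6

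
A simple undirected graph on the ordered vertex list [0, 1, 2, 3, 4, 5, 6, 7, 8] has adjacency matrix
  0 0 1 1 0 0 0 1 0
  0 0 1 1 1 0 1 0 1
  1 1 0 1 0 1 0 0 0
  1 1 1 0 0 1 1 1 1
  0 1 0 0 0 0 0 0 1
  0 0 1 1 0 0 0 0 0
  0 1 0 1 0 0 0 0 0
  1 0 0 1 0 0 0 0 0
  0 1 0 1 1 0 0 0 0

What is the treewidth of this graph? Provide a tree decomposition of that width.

Treewidth 2.
Bags: B1 = {1, 3, 6}  B2 = {1, 2, 3}  B3 = {1, 3, 8}  B4 = {0, 2, 3}  B5 = {0, 3, 7}  B6 = {1, 4, 8}  B7 = {2, 3, 5}
Tree: B1–B2, B2–B3, B2–B4, B4–B5, B3–B6, B4–B7

Each bag holds 3 vertices, so the decomposition has width 2, which upper-bounds the treewidth. On the other hand G contains the 3-clique {0, 2, 3}. A clique must lie in a single bag of any decomposition, so no decomposition can have width below 2. Hence tw(G) = 2 exactly.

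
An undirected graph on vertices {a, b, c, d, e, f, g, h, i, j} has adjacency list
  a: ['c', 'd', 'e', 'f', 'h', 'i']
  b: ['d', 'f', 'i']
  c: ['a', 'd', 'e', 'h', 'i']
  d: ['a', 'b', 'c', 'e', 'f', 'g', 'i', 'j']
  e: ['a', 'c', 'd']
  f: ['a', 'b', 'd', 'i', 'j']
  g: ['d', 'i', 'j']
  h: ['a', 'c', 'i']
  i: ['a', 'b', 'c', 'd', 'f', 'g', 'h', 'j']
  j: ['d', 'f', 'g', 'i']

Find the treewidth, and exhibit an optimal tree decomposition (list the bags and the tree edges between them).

The largest bag has 4 vertices, giving width 3; this decomposition certifies tw(G) ≤ 3. For the lower bound, the 4 vertices {a, c, d, e} are pairwise adjacent, and any tree decomposition puts a clique entirely inside one bag — forcing width ≥ 3. Combining the bounds, tw(G) = 3.

Treewidth 3.
One such decomposition:
Bags: B1 = {a, c, h, i}  B2 = {a, c, d, i}  B3 = {a, d, f, i}  B4 = {d, f, i, j}  B5 = {d, g, i, j}  B6 = {b, d, f, i}  B7 = {a, c, d, e}
Tree: B1–B2, B2–B3, B3–B4, B4–B5, B4–B6, B2–B7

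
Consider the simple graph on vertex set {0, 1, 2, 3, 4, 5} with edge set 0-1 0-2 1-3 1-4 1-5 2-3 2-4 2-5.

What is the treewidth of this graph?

A width-2 tree decomposition is:
Bags: B1 = {1, 2, 3}  B2 = {0, 1, 2}  B3 = {1, 2, 5}  B4 = {1, 2, 4}
Tree: B1–B2, B2–B3, B3–B4
The largest bag has 3 vertices, giving width 2; this decomposition certifies tw(G) ≤ 2. For the lower bound, G contains the cycle 3–1–0–2–3, so G is not a forest; only forests have treewidth ≤ 1, hence tw(G) ≥ 2. Therefore the treewidth is 2.

2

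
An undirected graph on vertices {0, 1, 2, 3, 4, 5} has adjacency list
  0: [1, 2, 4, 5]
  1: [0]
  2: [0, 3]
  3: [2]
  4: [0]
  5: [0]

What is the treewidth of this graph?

1

A width-1 tree decomposition is:
Bags: B1 = {0, 1}  B2 = {0, 2}  B3 = {2, 3}  B4 = {0, 5}  B5 = {0, 4}
Tree: B1–B2, B2–B3, B1–B4, B4–B5
Each bag holds 2 vertices, so the decomposition has width 1, which upper-bounds the treewidth. Any graph with an edge has treewidth ≥ 1, and G has the edge 1–0. Hence tw(G) = 1 exactly.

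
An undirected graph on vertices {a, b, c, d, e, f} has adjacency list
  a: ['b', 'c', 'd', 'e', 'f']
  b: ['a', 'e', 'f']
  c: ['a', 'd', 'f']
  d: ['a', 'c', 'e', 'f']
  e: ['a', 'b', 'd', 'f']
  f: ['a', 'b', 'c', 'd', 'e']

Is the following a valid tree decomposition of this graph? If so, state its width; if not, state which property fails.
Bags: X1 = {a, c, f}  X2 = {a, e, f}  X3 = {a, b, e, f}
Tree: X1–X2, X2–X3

A tree decomposition must satisfy three properties: every vertex lies in some bag; for every edge, both endpoints lie together in some bag; and for every vertex, the bags containing it form a connected subtree. Here vertex d appears in no bag, so the decomposition is invalid.

No — vertex d appears in no bag.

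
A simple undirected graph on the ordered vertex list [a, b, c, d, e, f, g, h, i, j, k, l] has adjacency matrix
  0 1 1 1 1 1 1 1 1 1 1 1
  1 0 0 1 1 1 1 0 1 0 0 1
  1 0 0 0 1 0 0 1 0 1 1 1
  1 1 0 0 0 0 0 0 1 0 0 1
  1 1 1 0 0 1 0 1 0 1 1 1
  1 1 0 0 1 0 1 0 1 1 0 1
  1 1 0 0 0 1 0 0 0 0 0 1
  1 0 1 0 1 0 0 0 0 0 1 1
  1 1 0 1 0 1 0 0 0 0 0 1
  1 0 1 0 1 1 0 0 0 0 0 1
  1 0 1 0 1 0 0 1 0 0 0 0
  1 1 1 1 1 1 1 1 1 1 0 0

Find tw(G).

A width-4 tree decomposition is:
Bags: B1 = {a, e, f, j, l}  B2 = {a, c, e, j, l}  B3 = {a, c, e, h, l}  B4 = {a, b, e, f, l}  B5 = {a, b, f, i, l}  B6 = {a, c, e, h, k}  B7 = {a, b, d, i, l}  B8 = {a, b, f, g, l}
Tree: B1–B2, B2–B3, B1–B4, B4–B5, B3–B6, B5–B7, B4–B8
Every bag has size at most 5, so the width is 5 − 1 = 4 and tw(G) ≤ 4. On the other hand G contains the 5-clique {a, b, d, i, l}. A clique must lie in a single bag of any decomposition, so no decomposition can have width below 4. Hence tw(G) = 4 exactly.

4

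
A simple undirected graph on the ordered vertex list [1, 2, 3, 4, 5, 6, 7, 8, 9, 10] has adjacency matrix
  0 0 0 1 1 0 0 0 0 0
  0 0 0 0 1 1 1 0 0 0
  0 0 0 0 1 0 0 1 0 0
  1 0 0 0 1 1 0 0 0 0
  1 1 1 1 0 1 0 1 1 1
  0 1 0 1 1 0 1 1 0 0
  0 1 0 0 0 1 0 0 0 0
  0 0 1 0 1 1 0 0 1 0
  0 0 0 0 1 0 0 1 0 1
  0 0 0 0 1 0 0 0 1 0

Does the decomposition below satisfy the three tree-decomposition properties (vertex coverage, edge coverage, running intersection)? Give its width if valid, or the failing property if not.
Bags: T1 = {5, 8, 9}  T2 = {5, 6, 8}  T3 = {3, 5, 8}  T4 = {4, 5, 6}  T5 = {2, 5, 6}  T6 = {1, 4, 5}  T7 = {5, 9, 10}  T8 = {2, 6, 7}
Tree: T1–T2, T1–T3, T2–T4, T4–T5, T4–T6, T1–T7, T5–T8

Vertex coverage: the bags together contain {1, 2, 3, 4, 5, 6, 7, 8, 9, 10}, the full vertex set. Edge coverage: each edge of G has both endpoints in at least one bag. Running intersection: for every vertex, the bags containing it form a connected subtree. All three properties hold, so this is a valid tree decomposition of width max|bag| − 1 = 2, and hence tw(G) ≤ 2.

Yes; width 2.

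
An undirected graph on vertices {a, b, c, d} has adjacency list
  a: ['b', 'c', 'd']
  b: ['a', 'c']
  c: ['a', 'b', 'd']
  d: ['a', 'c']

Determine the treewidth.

2

A width-2 tree decomposition is:
Bags: B1 = {a, b, c}  B2 = {a, c, d}
Tree: B1–B2
The largest bag has 3 vertices, giving width 2; this decomposition certifies tw(G) ≤ 2. For the lower bound, the 3 vertices {a, c, d} are pairwise adjacent, and any tree decomposition puts a clique entirely inside one bag — forcing width ≥ 2. Hence tw(G) = 2 exactly.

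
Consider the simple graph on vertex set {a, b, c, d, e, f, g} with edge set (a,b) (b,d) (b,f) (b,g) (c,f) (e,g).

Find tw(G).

1

A width-1 tree decomposition is:
Bags: B1 = {b, f}  B2 = {b, g}  B3 = {b, d}  B4 = {a, b}  B5 = {e, g}  B6 = {c, f}
Tree: B1–B2, B1–B3, B2–B4, B2–B5, B1–B6
The largest bag has 2 vertices, giving width 1; this decomposition certifies tw(G) ≤ 1. Any graph with an edge has treewidth ≥ 1, and G has the edge f–b. Therefore the treewidth is 1.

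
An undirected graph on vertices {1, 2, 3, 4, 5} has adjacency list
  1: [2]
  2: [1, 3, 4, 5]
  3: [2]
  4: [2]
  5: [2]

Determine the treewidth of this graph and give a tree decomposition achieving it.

Every bag has size at most 2, so the width is 2 − 1 = 1 and tw(G) ≤ 1. G has an edge, so its treewidth is at least 1. The upper and lower bounds meet at 1, so that is the treewidth.

Treewidth 1.
Bags: B1 = {2, 5}  B2 = {2, 4}  B3 = {2, 3}  B4 = {1, 2}
Tree: B1–B2, B2–B3, B2–B4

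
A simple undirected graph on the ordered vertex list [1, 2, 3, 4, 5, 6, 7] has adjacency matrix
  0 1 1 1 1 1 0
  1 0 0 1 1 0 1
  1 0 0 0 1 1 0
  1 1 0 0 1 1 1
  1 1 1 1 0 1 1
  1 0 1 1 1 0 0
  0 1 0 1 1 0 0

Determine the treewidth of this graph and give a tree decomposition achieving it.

Every bag has size at most 4, so the width is 4 − 1 = 3 and tw(G) ≤ 3. On the other hand G contains the 4-clique {1, 3, 5, 6}. A clique must lie in a single bag of any decomposition, so no decomposition can have width below 3. Therefore the treewidth is 3.

Treewidth 3.
One such decomposition:
Bags: B1 = {1, 2, 4, 5}  B2 = {2, 4, 5, 7}  B3 = {1, 4, 5, 6}  B4 = {1, 3, 5, 6}
Tree: B1–B2, B1–B3, B3–B4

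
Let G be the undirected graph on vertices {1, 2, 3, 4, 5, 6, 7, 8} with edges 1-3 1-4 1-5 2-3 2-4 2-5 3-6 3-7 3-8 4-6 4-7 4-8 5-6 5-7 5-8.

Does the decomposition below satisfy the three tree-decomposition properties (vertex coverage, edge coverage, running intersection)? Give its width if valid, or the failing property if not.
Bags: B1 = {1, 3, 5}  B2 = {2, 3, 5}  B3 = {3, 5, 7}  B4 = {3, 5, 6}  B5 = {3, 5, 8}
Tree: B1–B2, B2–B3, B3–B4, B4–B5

No — vertex 4 appears in no bag.

A tree decomposition must satisfy three properties: every vertex lies in some bag; for every edge, both endpoints lie together in some bag; and for every vertex, the bags containing it form a connected subtree. Here vertex 4 appears in no bag, so the decomposition is invalid.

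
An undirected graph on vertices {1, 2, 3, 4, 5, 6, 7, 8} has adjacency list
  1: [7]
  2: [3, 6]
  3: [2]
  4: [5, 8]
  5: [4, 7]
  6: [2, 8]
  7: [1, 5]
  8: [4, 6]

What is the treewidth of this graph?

A width-1 tree decomposition is:
Bags: B1 = {1, 7}  B2 = {5, 7}  B3 = {4, 5}  B4 = {4, 8}  B5 = {6, 8}  B6 = {2, 6}  B7 = {2, 3}
Tree: B1–B2, B2–B3, B3–B4, B4–B5, B5–B6, B6–B7
Every bag has size at most 2, so the width is 2 − 1 = 1 and tw(G) ≤ 1. Any graph with an edge has treewidth ≥ 1, and G has the edge 1–7. Hence tw(G) = 1 exactly.

1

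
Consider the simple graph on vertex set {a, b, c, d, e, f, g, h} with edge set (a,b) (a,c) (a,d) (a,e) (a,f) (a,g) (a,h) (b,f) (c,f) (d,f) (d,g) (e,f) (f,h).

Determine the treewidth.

2

A width-2 tree decomposition is:
Bags: B1 = {a, e, f}  B2 = {a, d, f}  B3 = {a, b, f}  B4 = {a, d, g}  B5 = {a, c, f}  B6 = {a, f, h}
Tree: B1–B2, B2–B3, B2–B4, B3–B5, B1–B6
Each bag holds 3 vertices, so the decomposition has width 2, which upper-bounds the treewidth. For the lower bound, the 3 vertices {a, d, g} are pairwise adjacent, and any tree decomposition puts a clique entirely inside one bag — forcing width ≥ 2. Therefore the treewidth is 2.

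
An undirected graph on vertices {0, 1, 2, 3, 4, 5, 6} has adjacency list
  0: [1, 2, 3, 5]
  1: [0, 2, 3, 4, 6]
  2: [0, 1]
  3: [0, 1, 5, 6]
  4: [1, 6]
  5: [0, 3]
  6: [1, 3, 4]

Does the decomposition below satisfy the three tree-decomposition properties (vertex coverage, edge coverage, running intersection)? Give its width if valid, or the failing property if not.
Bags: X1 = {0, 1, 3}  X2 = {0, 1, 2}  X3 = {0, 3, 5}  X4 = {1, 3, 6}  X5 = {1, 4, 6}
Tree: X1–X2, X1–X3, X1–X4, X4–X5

Yes; width 2.

Checking the three conditions: (i) the bags cover all of {0, 1, 2, 3, 4, 5, 6}; (ii) for each edge, some bag contains both endpoints; (iii) the bags containing any fixed vertex form a subtree. All hold, so the decomposition is valid with width 3 − 1 = 2.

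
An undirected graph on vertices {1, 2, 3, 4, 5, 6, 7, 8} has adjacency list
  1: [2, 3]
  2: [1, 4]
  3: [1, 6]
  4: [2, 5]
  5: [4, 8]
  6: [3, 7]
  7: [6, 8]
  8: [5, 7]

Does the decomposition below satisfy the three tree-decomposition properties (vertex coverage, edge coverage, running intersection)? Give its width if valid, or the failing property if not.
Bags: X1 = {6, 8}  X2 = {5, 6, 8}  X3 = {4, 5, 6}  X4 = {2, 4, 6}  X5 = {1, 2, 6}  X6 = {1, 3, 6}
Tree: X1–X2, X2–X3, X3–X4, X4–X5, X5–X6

A tree decomposition must satisfy three properties: every vertex lies in some bag; for every edge, both endpoints lie together in some bag; and for every vertex, the bags containing it form a connected subtree. Here vertex 7 appears in no bag, so the decomposition is invalid.

No — vertex 7 appears in no bag.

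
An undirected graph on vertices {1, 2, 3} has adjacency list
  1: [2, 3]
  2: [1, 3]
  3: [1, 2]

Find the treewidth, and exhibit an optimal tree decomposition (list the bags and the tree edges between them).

A single bag containing all 3 vertices is trivially a valid decomposition of width 2. For the lower bound, the 3 vertices {1, 2, 3} are pairwise adjacent, and any tree decomposition puts a clique entirely inside one bag — forcing width ≥ 2. Therefore the treewidth is 2.

Treewidth 2.
One such decomposition:
Bags: B1 = {1, 2, 3}
Tree: (single bag)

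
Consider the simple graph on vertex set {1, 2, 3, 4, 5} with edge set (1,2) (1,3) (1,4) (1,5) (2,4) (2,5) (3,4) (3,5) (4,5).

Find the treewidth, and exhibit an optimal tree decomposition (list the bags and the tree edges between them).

Treewidth 3.
One optimal decomposition is:
Bags: B1 = {1, 3, 4, 5}  B2 = {1, 2, 4, 5}
Tree: B1–B2

The largest bag has 4 vertices, giving width 3; this decomposition certifies tw(G) ≤ 3. Conversely, {1, 2, 4, 5} is a clique of size 4, and the vertices of any clique must share a bag in every tree decomposition; so some bag has ≥ 4 vertices and tw(G) ≥ 3. Hence tw(G) = 3 exactly.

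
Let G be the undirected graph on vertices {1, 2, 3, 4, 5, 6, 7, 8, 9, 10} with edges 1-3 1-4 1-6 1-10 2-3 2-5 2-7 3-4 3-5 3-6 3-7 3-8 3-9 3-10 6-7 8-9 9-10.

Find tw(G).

2

A width-2 tree decomposition is:
Bags: B1 = {1, 3, 10}  B2 = {3, 9, 10}  B3 = {1, 3, 6}  B4 = {1, 3, 4}  B5 = {3, 6, 7}  B6 = {3, 8, 9}  B7 = {2, 3, 7}  B8 = {2, 3, 5}
Tree: B1–B2, B1–B3, B1–B4, B3–B5, B2–B6, B5–B7, B7–B8
The largest bag has 3 vertices, giving width 2; this decomposition certifies tw(G) ≤ 2. For the lower bound, the 3 vertices {1, 3, 10} are pairwise adjacent, and any tree decomposition puts a clique entirely inside one bag — forcing width ≥ 2. The upper and lower bounds meet at 2, so that is the treewidth.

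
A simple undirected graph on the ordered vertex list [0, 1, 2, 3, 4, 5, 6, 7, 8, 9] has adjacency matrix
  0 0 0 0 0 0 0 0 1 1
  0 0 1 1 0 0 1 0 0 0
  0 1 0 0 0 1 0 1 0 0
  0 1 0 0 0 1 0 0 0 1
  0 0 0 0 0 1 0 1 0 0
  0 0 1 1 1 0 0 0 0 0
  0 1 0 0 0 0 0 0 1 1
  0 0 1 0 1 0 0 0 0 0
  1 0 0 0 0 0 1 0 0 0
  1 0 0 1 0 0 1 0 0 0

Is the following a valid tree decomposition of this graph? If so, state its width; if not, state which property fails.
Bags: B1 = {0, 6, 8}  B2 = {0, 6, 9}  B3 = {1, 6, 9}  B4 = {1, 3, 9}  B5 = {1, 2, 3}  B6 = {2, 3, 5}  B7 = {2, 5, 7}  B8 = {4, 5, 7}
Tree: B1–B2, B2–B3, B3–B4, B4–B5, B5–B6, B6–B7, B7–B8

Yes; width 2.

Vertex coverage: the bags together contain {0, 1, 2, 3, 4, 5, 6, 7, 8, 9}, the full vertex set. Edge coverage: each edge of G has both endpoints in at least one bag. Running intersection: for every vertex, the bags containing it form a connected subtree. All three properties hold, so this is a valid tree decomposition of width max|bag| − 1 = 2, and hence tw(G) ≤ 2.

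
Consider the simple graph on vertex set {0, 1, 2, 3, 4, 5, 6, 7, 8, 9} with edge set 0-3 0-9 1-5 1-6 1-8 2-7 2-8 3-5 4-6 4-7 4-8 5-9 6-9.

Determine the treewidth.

2

A width-2 tree decomposition is:
Bags: B1 = {0, 3, 5}  B2 = {0, 5, 9}  B3 = {1, 5, 9}  B4 = {1, 6, 9}  B5 = {1, 6, 8}  B6 = {4, 6, 8}  B7 = {2, 4, 8}  B8 = {2, 4, 7}
Tree: B1–B2, B2–B3, B3–B4, B4–B5, B5–B6, B6–B7, B7–B8
Every bag has size at most 3, so the width is 3 − 1 = 2 and tw(G) ≤ 2. The edges 3–0–9–5–3 form a cycle, so G is not a tree and its treewidth is at least 2. The upper and lower bounds meet at 2, so that is the treewidth.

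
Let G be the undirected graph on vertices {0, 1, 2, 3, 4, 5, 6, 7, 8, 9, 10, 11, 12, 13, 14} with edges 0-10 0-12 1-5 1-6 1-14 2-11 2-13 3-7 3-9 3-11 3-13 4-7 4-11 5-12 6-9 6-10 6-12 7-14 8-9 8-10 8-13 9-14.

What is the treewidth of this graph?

A width-3 tree decomposition is:
Bags: B1 = {0, 5, 10, 12}  B2 = {5, 6, 10, 12}  B3 = {1, 5, 6, 10}  B4 = {1, 6, 8, 10}  B5 = {1, 6, 8, 9}  B6 = {1, 8, 9, 14}  B7 = {8, 9, 13, 14}  B8 = {3, 9, 13, 14}  B9 = {3, 7, 13, 14}  B10 = {2, 3, 7, 13}  B11 = {2, 3, 7, 11}  B12 = {2, 4, 7, 11}
Tree: B1–B2, B2–B3, B3–B4, B4–B5, B5–B6, B6–B7, B7–B8, B8–B9, B9–B10, B10–B11, B11–B12
Each bag holds 4 vertices, so the decomposition has width 3, which upper-bounds the treewidth. For the lower bound: the 4 vertex sets {0,5,12}, {10}, {6}, {1,8,9,14} are disjoint, each induces a connected subgraph, and every pair is joined by at least one edge of G. Contracting each set to a single vertex therefore yields K_{4} as a minor, and since treewidth is minor-monotone, tw(G) ≥ tw(K_{4}) = 3. Therefore the treewidth is 3.

3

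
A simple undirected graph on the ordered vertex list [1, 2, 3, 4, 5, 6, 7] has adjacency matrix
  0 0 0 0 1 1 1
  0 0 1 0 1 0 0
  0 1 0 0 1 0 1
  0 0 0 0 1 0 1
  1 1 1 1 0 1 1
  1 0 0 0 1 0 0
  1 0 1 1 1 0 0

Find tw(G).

2

A width-2 tree decomposition is:
Bags: B1 = {2, 3, 5}  B2 = {3, 5, 7}  B3 = {4, 5, 7}  B4 = {1, 5, 7}  B5 = {1, 5, 6}
Tree: B1–B2, B2–B3, B2–B4, B4–B5
Every bag has size at most 3, so the width is 3 − 1 = 2 and tw(G) ≤ 2. For the lower bound, the 3 vertices {2, 3, 5} are pairwise adjacent, and any tree decomposition puts a clique entirely inside one bag — forcing width ≥ 2. Hence tw(G) = 2 exactly.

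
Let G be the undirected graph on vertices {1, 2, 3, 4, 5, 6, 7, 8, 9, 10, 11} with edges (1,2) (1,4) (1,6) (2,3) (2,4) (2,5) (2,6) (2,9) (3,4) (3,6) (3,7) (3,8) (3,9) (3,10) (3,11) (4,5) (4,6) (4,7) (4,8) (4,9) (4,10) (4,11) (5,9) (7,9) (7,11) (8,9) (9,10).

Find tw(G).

A width-3 tree decomposition is:
Bags: B1 = {3, 4, 9, 10}  B2 = {2, 3, 4, 9}  B3 = {2, 3, 4, 6}  B4 = {3, 4, 8, 9}  B5 = {2, 4, 5, 9}  B6 = {3, 4, 7, 9}  B7 = {3, 4, 7, 11}  B8 = {1, 2, 4, 6}
Tree: B1–B2, B2–B3, B2–B4, B2–B5, B4–B6, B6–B7, B3–B8
Each bag holds 4 vertices, so the decomposition has width 3, which upper-bounds the treewidth. For the lower bound, the 4 vertices {1, 2, 4, 6} are pairwise adjacent, and any tree decomposition puts a clique entirely inside one bag — forcing width ≥ 3. Therefore the treewidth is 3.

3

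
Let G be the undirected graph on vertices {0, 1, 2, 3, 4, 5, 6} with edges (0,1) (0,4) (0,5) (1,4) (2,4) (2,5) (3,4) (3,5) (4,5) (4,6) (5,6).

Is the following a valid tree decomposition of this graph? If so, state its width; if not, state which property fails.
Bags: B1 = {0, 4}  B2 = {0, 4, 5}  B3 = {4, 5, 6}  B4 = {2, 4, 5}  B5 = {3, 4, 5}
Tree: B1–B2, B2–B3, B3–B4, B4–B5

No — vertex 1 appears in no bag.

A tree decomposition must satisfy three properties: every vertex lies in some bag; for every edge, both endpoints lie together in some bag; and for every vertex, the bags containing it form a connected subtree. Here vertex 1 appears in no bag, so the decomposition is invalid.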